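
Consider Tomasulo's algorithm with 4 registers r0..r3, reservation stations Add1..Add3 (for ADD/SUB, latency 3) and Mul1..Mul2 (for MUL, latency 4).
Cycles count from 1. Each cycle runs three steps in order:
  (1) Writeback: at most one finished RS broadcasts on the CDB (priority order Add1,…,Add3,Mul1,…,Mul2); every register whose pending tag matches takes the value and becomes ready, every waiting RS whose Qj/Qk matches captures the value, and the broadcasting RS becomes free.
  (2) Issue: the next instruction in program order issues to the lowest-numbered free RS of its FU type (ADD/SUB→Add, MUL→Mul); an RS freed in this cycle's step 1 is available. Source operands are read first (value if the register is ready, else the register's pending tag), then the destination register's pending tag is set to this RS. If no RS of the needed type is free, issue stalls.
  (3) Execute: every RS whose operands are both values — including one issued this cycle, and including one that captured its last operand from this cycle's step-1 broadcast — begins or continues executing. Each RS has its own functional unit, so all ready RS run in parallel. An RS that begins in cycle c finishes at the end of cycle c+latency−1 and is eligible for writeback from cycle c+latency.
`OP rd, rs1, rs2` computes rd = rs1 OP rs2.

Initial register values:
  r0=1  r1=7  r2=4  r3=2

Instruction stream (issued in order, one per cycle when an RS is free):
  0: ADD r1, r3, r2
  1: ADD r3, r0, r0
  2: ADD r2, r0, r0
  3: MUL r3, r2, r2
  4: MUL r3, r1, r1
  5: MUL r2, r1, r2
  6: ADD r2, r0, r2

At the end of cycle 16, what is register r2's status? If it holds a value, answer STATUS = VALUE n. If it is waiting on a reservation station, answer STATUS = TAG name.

STATUS = VALUE 13

cycle 1: issue ADD r1<-Add1 // r0:1,r1:Add1,r2:4,r3:2
cycle 2: issue ADD r3<-Add2 // r0:1,r1:Add1,r2:4,r3:Add2
cycle 3: issue ADD r2<-Add3 // r0:1,r1:Add1,r2:Add3,r3:Add2
cycle 4: CDB Add1=6; issue MUL r3<-Mul1 // r0:1,r1:6,r2:Add3,r3:Mul1
cycle 5: CDB Add2=2; issue MUL r3<-Mul2 // r0:1,r1:6,r2:Add3,r3:Mul2
cycle 6: CDB Add3=2; stall // r0:1,r1:6,r2:2,r3:Mul2
cycle 7: stall // r0:1,r1:6,r2:2,r3:Mul2
cycle 8: stall // r0:1,r1:6,r2:2,r3:Mul2
cycle 9: CDB Mul2=36; issue MUL r2<-Mul2 // r0:1,r1:6,r2:Mul2,r3:36
cycle 10: CDB Mul1=4; issue ADD r2<-Add1 // r0:1,r1:6,r2:Add1,r3:36
cycle 11: - // r0:1,r1:6,r2:Add1,r3:36
cycle 12: - // r0:1,r1:6,r2:Add1,r3:36
cycle 13: CDB Mul2=12 // r0:1,r1:6,r2:Add1,r3:36
cycle 14: - // r0:1,r1:6,r2:Add1,r3:36
cycle 15: - // r0:1,r1:6,r2:Add1,r3:36
cycle 16: CDB Add1=13 // r0:1,r1:6,r2:13,r3:36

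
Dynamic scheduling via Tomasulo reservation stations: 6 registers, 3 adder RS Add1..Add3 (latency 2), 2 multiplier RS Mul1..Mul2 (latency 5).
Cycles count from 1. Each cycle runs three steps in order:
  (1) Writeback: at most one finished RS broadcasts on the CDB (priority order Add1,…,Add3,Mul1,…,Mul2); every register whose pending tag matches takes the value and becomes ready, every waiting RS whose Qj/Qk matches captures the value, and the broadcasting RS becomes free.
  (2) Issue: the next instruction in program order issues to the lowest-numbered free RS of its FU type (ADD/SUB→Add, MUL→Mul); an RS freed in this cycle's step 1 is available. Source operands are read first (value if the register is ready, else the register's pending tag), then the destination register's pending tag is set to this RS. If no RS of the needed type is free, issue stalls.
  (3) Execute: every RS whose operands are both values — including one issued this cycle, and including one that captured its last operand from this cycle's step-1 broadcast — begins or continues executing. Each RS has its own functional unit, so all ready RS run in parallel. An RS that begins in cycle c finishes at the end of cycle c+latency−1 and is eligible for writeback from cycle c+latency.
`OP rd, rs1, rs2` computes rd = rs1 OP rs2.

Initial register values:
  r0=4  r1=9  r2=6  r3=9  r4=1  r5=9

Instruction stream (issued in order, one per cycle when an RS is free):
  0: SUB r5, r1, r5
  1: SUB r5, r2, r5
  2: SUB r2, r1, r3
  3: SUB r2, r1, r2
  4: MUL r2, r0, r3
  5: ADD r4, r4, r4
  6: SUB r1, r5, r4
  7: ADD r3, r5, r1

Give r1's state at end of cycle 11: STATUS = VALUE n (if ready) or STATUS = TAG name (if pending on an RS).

cycle 1: issue SUB r5<-Add1 // r0:4,r1:9,r2:6,r3:9,r4:1,r5:Add1
cycle 2: issue SUB r5<-Add2 // r0:4,r1:9,r2:6,r3:9,r4:1,r5:Add2
cycle 3: CDB Add1=0; issue SUB r2<-Add1 // r0:4,r1:9,r2:Add1,r3:9,r4:1,r5:Add2
cycle 4: issue SUB r2<-Add3 // r0:4,r1:9,r2:Add3,r3:9,r4:1,r5:Add2
cycle 5: CDB Add1=0; issue MUL r2<-Mul1 // r0:4,r1:9,r2:Mul1,r3:9,r4:1,r5:Add2
cycle 6: CDB Add2=6; issue ADD r4<-Add1 // r0:4,r1:9,r2:Mul1,r3:9,r4:Add1,r5:6
cycle 7: CDB Add3=9; issue SUB r1<-Add2 // r0:4,r1:Add2,r2:Mul1,r3:9,r4:Add1,r5:6
cycle 8: CDB Add1=2; issue ADD r3<-Add1 // r0:4,r1:Add2,r2:Mul1,r3:Add1,r4:2,r5:6
cycle 9: - // r0:4,r1:Add2,r2:Mul1,r3:Add1,r4:2,r5:6
cycle 10: CDB Add2=4 // r0:4,r1:4,r2:Mul1,r3:Add1,r4:2,r5:6
cycle 11: CDB Mul1=36 // r0:4,r1:4,r2:36,r3:Add1,r4:2,r5:6

STATUS = VALUE 4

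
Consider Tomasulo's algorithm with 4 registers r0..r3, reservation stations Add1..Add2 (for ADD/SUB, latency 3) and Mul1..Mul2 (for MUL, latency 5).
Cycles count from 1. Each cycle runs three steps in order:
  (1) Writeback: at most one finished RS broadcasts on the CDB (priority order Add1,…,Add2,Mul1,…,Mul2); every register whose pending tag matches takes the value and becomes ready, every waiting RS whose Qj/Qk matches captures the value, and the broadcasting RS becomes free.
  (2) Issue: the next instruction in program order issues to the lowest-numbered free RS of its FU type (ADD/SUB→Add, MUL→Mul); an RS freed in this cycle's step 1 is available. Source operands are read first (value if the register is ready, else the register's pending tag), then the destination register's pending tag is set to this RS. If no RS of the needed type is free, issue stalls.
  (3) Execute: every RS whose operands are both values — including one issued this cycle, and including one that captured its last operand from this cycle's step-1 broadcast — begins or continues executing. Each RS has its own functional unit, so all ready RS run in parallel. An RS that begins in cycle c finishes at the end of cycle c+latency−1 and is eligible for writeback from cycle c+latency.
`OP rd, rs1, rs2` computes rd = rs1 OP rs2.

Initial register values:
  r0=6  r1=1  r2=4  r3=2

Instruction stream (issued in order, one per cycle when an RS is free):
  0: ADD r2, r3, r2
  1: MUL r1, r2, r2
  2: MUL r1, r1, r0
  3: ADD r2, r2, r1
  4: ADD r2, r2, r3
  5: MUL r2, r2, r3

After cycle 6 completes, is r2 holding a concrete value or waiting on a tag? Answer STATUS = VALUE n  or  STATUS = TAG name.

c1: issue ADD r2<-Add1 | r0:6,r1:1,r2:Add1,r3:2
c2: issue MUL r1<-Mul1 | r0:6,r1:Mul1,r2:Add1,r3:2
c3: issue MUL r1<-Mul2 | r0:6,r1:Mul2,r2:Add1,r3:2
c4: CDB Add1=6; issue ADD r2<-Add1 | r0:6,r1:Mul2,r2:Add1,r3:2
c5: issue ADD r2<-Add2 | r0:6,r1:Mul2,r2:Add2,r3:2
c6: stall | r0:6,r1:Mul2,r2:Add2,r3:2

STATUS = TAG Add2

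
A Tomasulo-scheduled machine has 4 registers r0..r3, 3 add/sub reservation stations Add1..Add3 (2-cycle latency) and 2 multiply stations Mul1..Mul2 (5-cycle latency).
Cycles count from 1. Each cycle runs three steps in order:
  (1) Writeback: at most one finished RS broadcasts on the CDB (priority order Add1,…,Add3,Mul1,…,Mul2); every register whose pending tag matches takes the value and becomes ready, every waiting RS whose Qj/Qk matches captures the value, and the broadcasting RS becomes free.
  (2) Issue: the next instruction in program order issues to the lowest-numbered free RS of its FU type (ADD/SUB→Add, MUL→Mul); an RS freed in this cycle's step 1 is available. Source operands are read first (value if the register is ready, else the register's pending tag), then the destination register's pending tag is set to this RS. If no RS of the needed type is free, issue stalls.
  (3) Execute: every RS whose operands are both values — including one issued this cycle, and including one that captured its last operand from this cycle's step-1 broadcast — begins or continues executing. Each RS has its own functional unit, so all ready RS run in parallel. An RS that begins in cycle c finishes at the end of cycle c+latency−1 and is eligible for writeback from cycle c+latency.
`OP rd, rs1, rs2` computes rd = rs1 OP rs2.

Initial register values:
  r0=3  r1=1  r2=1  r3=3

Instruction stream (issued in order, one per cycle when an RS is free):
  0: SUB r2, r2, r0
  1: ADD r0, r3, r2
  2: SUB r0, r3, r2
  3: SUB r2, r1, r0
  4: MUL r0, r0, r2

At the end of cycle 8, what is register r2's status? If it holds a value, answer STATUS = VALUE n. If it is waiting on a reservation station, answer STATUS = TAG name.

STATUS = VALUE -4

c1: issue SUB r2<-Add1 | r0:3,r1:1,r2:Add1,r3:3
c2: issue ADD r0<-Add2 | r0:Add2,r1:1,r2:Add1,r3:3
c3: CDB Add1=-2; issue SUB r0<-Add1 | r0:Add1,r1:1,r2:-2,r3:3
c4: issue SUB r2<-Add3 | r0:Add1,r1:1,r2:Add3,r3:3
c5: CDB Add1=5; issue MUL r0<-Mul1 | r0:Mul1,r1:1,r2:Add3,r3:3
c6: CDB Add2=1 | r0:Mul1,r1:1,r2:Add3,r3:3
c7: CDB Add3=-4 | r0:Mul1,r1:1,r2:-4,r3:3
c8: - | r0:Mul1,r1:1,r2:-4,r3:3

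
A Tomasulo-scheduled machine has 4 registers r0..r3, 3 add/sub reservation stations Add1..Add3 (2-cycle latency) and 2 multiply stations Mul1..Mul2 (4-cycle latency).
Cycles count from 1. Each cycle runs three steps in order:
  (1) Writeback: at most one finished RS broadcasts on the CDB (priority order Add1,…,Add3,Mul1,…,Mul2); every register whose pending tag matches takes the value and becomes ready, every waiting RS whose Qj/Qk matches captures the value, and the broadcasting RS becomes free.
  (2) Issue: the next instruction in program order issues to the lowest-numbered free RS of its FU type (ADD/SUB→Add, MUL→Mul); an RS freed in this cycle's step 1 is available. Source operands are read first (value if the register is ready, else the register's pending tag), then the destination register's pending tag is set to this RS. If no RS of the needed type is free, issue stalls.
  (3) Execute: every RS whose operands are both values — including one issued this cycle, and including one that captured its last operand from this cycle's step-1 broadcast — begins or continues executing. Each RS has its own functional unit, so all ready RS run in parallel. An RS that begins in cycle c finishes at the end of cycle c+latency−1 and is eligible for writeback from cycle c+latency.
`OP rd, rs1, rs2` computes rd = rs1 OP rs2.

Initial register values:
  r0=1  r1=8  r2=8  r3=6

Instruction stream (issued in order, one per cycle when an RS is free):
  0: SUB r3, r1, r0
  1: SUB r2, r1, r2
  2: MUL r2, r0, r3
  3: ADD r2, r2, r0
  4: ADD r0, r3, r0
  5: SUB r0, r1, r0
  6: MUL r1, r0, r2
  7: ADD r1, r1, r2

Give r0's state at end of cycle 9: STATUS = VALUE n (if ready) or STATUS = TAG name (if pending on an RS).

STATUS = VALUE 0

c1: issue SUB r3<-Add1 | r0:1,r1:8,r2:8,r3:Add1
c2: issue SUB r2<-Add2 | r0:1,r1:8,r2:Add2,r3:Add1
c3: CDB Add1=7; issue MUL r2<-Mul1 | r0:1,r1:8,r2:Mul1,r3:7
c4: CDB Add2=0; issue ADD r2<-Add1 | r0:1,r1:8,r2:Add1,r3:7
c5: issue ADD r0<-Add2 | r0:Add2,r1:8,r2:Add1,r3:7
c6: issue SUB r0<-Add3 | r0:Add3,r1:8,r2:Add1,r3:7
c7: CDB Add2=8; issue MUL r1<-Mul2 | r0:Add3,r1:Mul2,r2:Add1,r3:7
c8: CDB Mul1=7; issue ADD r1<-Add2 | r0:Add3,r1:Add2,r2:Add1,r3:7
c9: CDB Add3=0 | r0:0,r1:Add2,r2:Add1,r3:7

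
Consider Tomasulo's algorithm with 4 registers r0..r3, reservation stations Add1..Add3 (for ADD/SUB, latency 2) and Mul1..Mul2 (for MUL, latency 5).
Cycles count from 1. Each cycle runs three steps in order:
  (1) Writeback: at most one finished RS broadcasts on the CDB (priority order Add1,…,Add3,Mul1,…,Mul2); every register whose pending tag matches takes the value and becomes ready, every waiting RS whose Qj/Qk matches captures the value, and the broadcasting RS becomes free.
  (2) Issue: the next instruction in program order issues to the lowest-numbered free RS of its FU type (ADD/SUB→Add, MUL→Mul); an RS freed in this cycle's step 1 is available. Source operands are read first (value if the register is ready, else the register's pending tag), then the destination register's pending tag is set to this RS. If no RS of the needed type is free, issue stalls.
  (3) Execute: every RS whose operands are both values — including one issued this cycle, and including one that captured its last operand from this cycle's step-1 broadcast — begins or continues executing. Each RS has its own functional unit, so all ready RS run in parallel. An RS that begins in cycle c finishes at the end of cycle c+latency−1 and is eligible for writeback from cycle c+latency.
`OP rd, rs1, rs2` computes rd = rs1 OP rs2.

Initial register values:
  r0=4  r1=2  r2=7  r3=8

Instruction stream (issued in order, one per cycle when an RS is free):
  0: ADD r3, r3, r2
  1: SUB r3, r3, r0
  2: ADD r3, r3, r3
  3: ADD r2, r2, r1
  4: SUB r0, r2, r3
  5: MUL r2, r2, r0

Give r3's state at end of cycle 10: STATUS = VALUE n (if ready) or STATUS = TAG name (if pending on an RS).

STATUS = VALUE 22

c1: issue ADD r3<-Add1 | r0:4,r1:2,r2:7,r3:Add1
c2: issue SUB r3<-Add2 | r0:4,r1:2,r2:7,r3:Add2
c3: CDB Add1=15; issue ADD r3<-Add1 | r0:4,r1:2,r2:7,r3:Add1
c4: issue ADD r2<-Add3 | r0:4,r1:2,r2:Add3,r3:Add1
c5: CDB Add2=11; issue SUB r0<-Add2 | r0:Add2,r1:2,r2:Add3,r3:Add1
c6: CDB Add3=9; issue MUL r2<-Mul1 | r0:Add2,r1:2,r2:Mul1,r3:Add1
c7: CDB Add1=22 | r0:Add2,r1:2,r2:Mul1,r3:22
c8: - | r0:Add2,r1:2,r2:Mul1,r3:22
c9: CDB Add2=-13 | r0:-13,r1:2,r2:Mul1,r3:22
c10: - | r0:-13,r1:2,r2:Mul1,r3:22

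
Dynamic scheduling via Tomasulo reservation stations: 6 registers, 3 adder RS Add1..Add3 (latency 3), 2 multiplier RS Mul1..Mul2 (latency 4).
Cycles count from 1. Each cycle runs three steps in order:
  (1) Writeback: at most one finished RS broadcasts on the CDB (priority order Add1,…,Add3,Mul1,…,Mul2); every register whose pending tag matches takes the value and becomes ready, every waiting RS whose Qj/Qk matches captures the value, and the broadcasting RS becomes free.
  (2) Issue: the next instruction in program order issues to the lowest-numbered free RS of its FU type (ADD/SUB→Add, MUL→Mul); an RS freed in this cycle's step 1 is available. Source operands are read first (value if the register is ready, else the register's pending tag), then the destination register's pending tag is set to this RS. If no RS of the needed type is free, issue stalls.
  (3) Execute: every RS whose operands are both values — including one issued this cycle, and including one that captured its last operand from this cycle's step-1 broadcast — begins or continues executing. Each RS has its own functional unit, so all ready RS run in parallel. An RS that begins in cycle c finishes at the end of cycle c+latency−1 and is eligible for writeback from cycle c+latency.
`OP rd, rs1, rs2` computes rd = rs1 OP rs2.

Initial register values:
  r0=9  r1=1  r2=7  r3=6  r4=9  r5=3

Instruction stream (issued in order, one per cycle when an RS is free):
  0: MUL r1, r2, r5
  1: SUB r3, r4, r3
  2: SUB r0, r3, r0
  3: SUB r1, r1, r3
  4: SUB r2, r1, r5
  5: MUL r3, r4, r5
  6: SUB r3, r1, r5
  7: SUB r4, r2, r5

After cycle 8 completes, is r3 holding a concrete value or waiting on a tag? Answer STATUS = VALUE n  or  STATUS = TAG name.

STATUS = TAG Add2

c1: issue MUL r1<-Mul1 | r0:9,r1:Mul1,r2:7,r3:6,r4:9,r5:3
c2: issue SUB r3<-Add1 | r0:9,r1:Mul1,r2:7,r3:Add1,r4:9,r5:3
c3: issue SUB r0<-Add2 | r0:Add2,r1:Mul1,r2:7,r3:Add1,r4:9,r5:3
c4: issue SUB r1<-Add3 | r0:Add2,r1:Add3,r2:7,r3:Add1,r4:9,r5:3
c5: CDB Add1=3; issue SUB r2<-Add1 | r0:Add2,r1:Add3,r2:Add1,r3:3,r4:9,r5:3
c6: CDB Mul1=21; issue MUL r3<-Mul1 | r0:Add2,r1:Add3,r2:Add1,r3:Mul1,r4:9,r5:3
c7: stall | r0:Add2,r1:Add3,r2:Add1,r3:Mul1,r4:9,r5:3
c8: CDB Add2=-6; issue SUB r3<-Add2 | r0:-6,r1:Add3,r2:Add1,r3:Add2,r4:9,r5:3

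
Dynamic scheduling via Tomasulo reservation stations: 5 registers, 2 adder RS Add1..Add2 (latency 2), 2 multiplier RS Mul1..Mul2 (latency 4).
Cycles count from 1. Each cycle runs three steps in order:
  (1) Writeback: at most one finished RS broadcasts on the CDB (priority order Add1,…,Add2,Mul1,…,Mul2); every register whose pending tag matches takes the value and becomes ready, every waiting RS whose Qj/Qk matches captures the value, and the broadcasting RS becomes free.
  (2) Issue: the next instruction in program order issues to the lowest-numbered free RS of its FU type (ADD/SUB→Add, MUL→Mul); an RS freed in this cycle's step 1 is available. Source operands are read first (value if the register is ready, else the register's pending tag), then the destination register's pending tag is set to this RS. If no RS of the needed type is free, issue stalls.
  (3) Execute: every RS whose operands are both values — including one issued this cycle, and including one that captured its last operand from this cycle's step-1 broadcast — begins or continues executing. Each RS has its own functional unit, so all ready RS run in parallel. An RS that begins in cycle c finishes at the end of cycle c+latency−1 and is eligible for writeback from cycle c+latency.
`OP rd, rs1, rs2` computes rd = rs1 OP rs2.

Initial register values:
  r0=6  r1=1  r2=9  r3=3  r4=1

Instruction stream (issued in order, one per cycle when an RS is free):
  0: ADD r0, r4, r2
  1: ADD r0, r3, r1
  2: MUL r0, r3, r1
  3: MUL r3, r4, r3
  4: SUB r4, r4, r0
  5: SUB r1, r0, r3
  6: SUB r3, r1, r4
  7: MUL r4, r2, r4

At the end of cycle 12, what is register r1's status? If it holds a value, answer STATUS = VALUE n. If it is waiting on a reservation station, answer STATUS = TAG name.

  c1: issue ADD r0<-Add1  regs: r0:Add1,r1:1,r2:9,r3:3,r4:1
  c2: issue ADD r0<-Add2  regs: r0:Add2,r1:1,r2:9,r3:3,r4:1
  c3: CDB Add1=10; issue MUL r0<-Mul1  regs: r0:Mul1,r1:1,r2:9,r3:3,r4:1
  c4: CDB Add2=4; issue MUL r3<-Mul2  regs: r0:Mul1,r1:1,r2:9,r3:Mul2,r4:1
  c5: issue SUB r4<-Add1  regs: r0:Mul1,r1:1,r2:9,r3:Mul2,r4:Add1
  c6: issue SUB r1<-Add2  regs: r0:Mul1,r1:Add2,r2:9,r3:Mul2,r4:Add1
  c7: CDB Mul1=3; stall  regs: r0:3,r1:Add2,r2:9,r3:Mul2,r4:Add1
  c8: CDB Mul2=3; stall  regs: r0:3,r1:Add2,r2:9,r3:3,r4:Add1
  c9: CDB Add1=-2; issue SUB r3<-Add1  regs: r0:3,r1:Add2,r2:9,r3:Add1,r4:-2
  c10: CDB Add2=0; issue MUL r4<-Mul1  regs: r0:3,r1:0,r2:9,r3:Add1,r4:Mul1
  c11: -  regs: r0:3,r1:0,r2:9,r3:Add1,r4:Mul1
  c12: CDB Add1=2  regs: r0:3,r1:0,r2:9,r3:2,r4:Mul1

STATUS = VALUE 0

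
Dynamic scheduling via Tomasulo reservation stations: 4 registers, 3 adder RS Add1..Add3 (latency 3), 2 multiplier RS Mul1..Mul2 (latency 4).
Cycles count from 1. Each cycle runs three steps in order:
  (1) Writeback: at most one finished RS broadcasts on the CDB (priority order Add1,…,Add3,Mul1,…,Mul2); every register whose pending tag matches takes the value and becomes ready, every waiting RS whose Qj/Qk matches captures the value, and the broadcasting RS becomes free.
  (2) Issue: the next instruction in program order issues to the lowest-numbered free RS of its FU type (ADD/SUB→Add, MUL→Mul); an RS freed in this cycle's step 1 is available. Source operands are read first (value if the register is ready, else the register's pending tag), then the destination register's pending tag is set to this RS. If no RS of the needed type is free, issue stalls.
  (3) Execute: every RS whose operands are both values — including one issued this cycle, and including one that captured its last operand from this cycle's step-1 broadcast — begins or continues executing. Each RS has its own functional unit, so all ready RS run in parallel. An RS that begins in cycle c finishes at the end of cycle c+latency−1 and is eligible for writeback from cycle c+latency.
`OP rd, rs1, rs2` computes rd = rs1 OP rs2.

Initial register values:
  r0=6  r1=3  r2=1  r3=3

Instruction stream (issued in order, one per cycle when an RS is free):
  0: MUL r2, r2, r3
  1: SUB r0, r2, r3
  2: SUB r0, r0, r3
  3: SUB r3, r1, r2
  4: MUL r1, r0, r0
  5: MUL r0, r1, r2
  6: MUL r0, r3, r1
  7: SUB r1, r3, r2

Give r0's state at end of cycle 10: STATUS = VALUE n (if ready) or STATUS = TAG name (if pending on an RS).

STATUS = TAG Mul2

c1: issue MUL r2<-Mul1 | r0:6,r1:3,r2:Mul1,r3:3
c2: issue SUB r0<-Add1 | r0:Add1,r1:3,r2:Mul1,r3:3
c3: issue SUB r0<-Add2 | r0:Add2,r1:3,r2:Mul1,r3:3
c4: issue SUB r3<-Add3 | r0:Add2,r1:3,r2:Mul1,r3:Add3
c5: CDB Mul1=3; issue MUL r1<-Mul1 | r0:Add2,r1:Mul1,r2:3,r3:Add3
c6: issue MUL r0<-Mul2 | r0:Mul2,r1:Mul1,r2:3,r3:Add3
c7: stall | r0:Mul2,r1:Mul1,r2:3,r3:Add3
c8: CDB Add1=0; stall | r0:Mul2,r1:Mul1,r2:3,r3:Add3
c9: CDB Add3=0; stall | r0:Mul2,r1:Mul1,r2:3,r3:0
c10: stall | r0:Mul2,r1:Mul1,r2:3,r3:0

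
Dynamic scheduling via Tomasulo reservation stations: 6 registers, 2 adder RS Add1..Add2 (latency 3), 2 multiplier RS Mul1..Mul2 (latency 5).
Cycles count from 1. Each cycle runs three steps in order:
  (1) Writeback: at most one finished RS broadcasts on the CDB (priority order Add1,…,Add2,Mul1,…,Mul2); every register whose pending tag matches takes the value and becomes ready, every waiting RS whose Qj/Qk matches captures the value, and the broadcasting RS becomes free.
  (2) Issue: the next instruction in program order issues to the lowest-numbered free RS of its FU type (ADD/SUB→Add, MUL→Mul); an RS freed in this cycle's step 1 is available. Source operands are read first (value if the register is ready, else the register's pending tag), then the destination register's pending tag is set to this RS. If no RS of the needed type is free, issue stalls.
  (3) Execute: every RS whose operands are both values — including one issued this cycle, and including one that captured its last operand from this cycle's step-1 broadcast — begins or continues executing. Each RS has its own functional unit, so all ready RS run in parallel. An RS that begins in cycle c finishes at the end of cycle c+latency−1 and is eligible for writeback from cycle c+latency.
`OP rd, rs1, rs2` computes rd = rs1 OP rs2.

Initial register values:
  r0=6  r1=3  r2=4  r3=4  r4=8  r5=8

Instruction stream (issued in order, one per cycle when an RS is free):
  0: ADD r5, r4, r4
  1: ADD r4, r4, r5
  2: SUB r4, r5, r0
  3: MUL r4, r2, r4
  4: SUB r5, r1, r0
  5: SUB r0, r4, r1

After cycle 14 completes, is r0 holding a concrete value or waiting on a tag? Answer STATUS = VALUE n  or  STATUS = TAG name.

STATUS = TAG Add2

c1: issue ADD r5<-Add1 | r0:6,r1:3,r2:4,r3:4,r4:8,r5:Add1
c2: issue ADD r4<-Add2 | r0:6,r1:3,r2:4,r3:4,r4:Add2,r5:Add1
c3: stall | r0:6,r1:3,r2:4,r3:4,r4:Add2,r5:Add1
c4: CDB Add1=16; issue SUB r4<-Add1 | r0:6,r1:3,r2:4,r3:4,r4:Add1,r5:16
c5: issue MUL r4<-Mul1 | r0:6,r1:3,r2:4,r3:4,r4:Mul1,r5:16
c6: stall | r0:6,r1:3,r2:4,r3:4,r4:Mul1,r5:16
c7: CDB Add1=10; issue SUB r5<-Add1 | r0:6,r1:3,r2:4,r3:4,r4:Mul1,r5:Add1
c8: CDB Add2=24; issue SUB r0<-Add2 | r0:Add2,r1:3,r2:4,r3:4,r4:Mul1,r5:Add1
c9: - | r0:Add2,r1:3,r2:4,r3:4,r4:Mul1,r5:Add1
c10: CDB Add1=-3 | r0:Add2,r1:3,r2:4,r3:4,r4:Mul1,r5:-3
c11: - | r0:Add2,r1:3,r2:4,r3:4,r4:Mul1,r5:-3
c12: CDB Mul1=40 | r0:Add2,r1:3,r2:4,r3:4,r4:40,r5:-3
c13: - | r0:Add2,r1:3,r2:4,r3:4,r4:40,r5:-3
c14: - | r0:Add2,r1:3,r2:4,r3:4,r4:40,r5:-3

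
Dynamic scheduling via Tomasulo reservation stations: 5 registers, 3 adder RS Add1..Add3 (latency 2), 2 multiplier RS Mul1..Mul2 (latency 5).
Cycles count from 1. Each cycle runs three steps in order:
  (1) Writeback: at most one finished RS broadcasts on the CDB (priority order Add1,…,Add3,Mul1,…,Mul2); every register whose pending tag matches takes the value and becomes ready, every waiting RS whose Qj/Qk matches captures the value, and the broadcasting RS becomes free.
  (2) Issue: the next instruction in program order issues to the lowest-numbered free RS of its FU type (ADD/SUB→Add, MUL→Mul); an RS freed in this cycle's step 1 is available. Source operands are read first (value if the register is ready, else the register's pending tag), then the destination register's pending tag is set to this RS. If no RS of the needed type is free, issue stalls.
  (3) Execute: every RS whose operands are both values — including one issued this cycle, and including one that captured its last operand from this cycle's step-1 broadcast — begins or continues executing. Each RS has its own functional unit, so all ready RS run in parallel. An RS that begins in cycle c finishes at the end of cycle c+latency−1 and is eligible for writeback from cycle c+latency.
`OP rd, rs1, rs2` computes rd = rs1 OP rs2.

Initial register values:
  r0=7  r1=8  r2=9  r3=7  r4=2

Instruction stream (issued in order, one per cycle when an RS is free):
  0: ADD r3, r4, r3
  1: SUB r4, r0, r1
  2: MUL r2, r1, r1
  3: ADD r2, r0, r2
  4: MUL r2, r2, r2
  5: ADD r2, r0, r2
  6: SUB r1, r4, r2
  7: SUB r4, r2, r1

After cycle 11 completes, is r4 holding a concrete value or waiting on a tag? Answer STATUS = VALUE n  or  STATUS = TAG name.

cycle 1: issue ADD r3<-Add1 // r0:7,r1:8,r2:9,r3:Add1,r4:2
cycle 2: issue SUB r4<-Add2 // r0:7,r1:8,r2:9,r3:Add1,r4:Add2
cycle 3: CDB Add1=9; issue MUL r2<-Mul1 // r0:7,r1:8,r2:Mul1,r3:9,r4:Add2
cycle 4: CDB Add2=-1; issue ADD r2<-Add1 // r0:7,r1:8,r2:Add1,r3:9,r4:-1
cycle 5: issue MUL r2<-Mul2 // r0:7,r1:8,r2:Mul2,r3:9,r4:-1
cycle 6: issue ADD r2<-Add2 // r0:7,r1:8,r2:Add2,r3:9,r4:-1
cycle 7: issue SUB r1<-Add3 // r0:7,r1:Add3,r2:Add2,r3:9,r4:-1
cycle 8: CDB Mul1=64; stall // r0:7,r1:Add3,r2:Add2,r3:9,r4:-1
cycle 9: stall // r0:7,r1:Add3,r2:Add2,r3:9,r4:-1
cycle 10: CDB Add1=71; issue SUB r4<-Add1 // r0:7,r1:Add3,r2:Add2,r3:9,r4:Add1
cycle 11: - // r0:7,r1:Add3,r2:Add2,r3:9,r4:Add1

STATUS = TAG Add1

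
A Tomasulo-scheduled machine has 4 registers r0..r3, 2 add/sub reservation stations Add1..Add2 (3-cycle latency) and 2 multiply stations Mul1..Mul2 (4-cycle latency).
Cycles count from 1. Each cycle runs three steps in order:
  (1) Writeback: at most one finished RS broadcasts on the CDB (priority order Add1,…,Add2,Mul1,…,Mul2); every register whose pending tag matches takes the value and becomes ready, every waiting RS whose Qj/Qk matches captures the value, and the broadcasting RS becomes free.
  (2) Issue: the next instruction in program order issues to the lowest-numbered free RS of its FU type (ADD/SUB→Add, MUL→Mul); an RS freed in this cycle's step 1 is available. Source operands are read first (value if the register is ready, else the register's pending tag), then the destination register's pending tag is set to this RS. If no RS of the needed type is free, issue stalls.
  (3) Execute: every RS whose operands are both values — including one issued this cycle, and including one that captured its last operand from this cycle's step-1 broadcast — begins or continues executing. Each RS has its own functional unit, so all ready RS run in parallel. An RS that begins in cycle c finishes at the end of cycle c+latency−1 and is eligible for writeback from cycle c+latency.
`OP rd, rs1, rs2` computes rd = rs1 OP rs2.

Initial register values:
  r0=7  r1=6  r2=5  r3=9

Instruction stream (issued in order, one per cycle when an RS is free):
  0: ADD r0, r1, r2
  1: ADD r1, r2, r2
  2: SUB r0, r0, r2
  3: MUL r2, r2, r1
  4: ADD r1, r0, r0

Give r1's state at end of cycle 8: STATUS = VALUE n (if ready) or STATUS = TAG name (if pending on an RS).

STATUS = TAG Add2

c1: issue ADD r0<-Add1 | r0:Add1,r1:6,r2:5,r3:9
c2: issue ADD r1<-Add2 | r0:Add1,r1:Add2,r2:5,r3:9
c3: stall | r0:Add1,r1:Add2,r2:5,r3:9
c4: CDB Add1=11; issue SUB r0<-Add1 | r0:Add1,r1:Add2,r2:5,r3:9
c5: CDB Add2=10; issue MUL r2<-Mul1 | r0:Add1,r1:10,r2:Mul1,r3:9
c6: issue ADD r1<-Add2 | r0:Add1,r1:Add2,r2:Mul1,r3:9
c7: CDB Add1=6 | r0:6,r1:Add2,r2:Mul1,r3:9
c8: - | r0:6,r1:Add2,r2:Mul1,r3:9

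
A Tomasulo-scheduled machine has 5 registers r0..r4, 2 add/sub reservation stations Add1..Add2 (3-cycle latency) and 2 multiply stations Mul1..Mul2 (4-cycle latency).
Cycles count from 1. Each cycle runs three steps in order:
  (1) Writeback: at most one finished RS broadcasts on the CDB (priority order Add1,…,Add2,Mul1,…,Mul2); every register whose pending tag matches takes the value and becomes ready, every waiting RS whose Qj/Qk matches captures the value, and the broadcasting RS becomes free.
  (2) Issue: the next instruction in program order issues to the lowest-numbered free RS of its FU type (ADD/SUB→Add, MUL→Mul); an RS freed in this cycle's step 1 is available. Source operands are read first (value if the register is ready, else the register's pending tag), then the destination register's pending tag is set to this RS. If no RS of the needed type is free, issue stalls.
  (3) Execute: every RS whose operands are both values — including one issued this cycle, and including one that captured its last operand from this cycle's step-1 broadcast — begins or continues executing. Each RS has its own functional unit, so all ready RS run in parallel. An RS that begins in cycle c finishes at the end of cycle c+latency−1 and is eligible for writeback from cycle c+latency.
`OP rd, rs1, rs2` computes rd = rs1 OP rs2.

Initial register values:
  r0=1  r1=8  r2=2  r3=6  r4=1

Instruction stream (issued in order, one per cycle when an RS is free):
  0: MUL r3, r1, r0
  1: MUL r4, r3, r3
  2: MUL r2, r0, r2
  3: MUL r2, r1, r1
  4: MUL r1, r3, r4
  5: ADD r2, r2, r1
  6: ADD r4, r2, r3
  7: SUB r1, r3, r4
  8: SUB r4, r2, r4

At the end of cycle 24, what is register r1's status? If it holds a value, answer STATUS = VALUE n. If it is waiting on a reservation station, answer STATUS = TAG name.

STATUS = VALUE -576

cycle 1: issue MUL r3<-Mul1 // r0:1,r1:8,r2:2,r3:Mul1,r4:1
cycle 2: issue MUL r4<-Mul2 // r0:1,r1:8,r2:2,r3:Mul1,r4:Mul2
cycle 3: stall // r0:1,r1:8,r2:2,r3:Mul1,r4:Mul2
cycle 4: stall // r0:1,r1:8,r2:2,r3:Mul1,r4:Mul2
cycle 5: CDB Mul1=8; issue MUL r2<-Mul1 // r0:1,r1:8,r2:Mul1,r3:8,r4:Mul2
cycle 6: stall // r0:1,r1:8,r2:Mul1,r3:8,r4:Mul2
cycle 7: stall // r0:1,r1:8,r2:Mul1,r3:8,r4:Mul2
cycle 8: stall // r0:1,r1:8,r2:Mul1,r3:8,r4:Mul2
cycle 9: CDB Mul1=2; issue MUL r2<-Mul1 // r0:1,r1:8,r2:Mul1,r3:8,r4:Mul2
cycle 10: CDB Mul2=64; issue MUL r1<-Mul2 // r0:1,r1:Mul2,r2:Mul1,r3:8,r4:64
cycle 11: issue ADD r2<-Add1 // r0:1,r1:Mul2,r2:Add1,r3:8,r4:64
cycle 12: issue ADD r4<-Add2 // r0:1,r1:Mul2,r2:Add1,r3:8,r4:Add2
cycle 13: CDB Mul1=64; stall // r0:1,r1:Mul2,r2:Add1,r3:8,r4:Add2
cycle 14: CDB Mul2=512; stall // r0:1,r1:512,r2:Add1,r3:8,r4:Add2
cycle 15: stall // r0:1,r1:512,r2:Add1,r3:8,r4:Add2
cycle 16: stall // r0:1,r1:512,r2:Add1,r3:8,r4:Add2
cycle 17: CDB Add1=576; issue SUB r1<-Add1 // r0:1,r1:Add1,r2:576,r3:8,r4:Add2
cycle 18: stall // r0:1,r1:Add1,r2:576,r3:8,r4:Add2
cycle 19: stall // r0:1,r1:Add1,r2:576,r3:8,r4:Add2
cycle 20: CDB Add2=584; issue SUB r4<-Add2 // r0:1,r1:Add1,r2:576,r3:8,r4:Add2
cycle 21: - // r0:1,r1:Add1,r2:576,r3:8,r4:Add2
cycle 22: - // r0:1,r1:Add1,r2:576,r3:8,r4:Add2
cycle 23: CDB Add1=-576 // r0:1,r1:-576,r2:576,r3:8,r4:Add2
cycle 24: CDB Add2=-8 // r0:1,r1:-576,r2:576,r3:8,r4:-8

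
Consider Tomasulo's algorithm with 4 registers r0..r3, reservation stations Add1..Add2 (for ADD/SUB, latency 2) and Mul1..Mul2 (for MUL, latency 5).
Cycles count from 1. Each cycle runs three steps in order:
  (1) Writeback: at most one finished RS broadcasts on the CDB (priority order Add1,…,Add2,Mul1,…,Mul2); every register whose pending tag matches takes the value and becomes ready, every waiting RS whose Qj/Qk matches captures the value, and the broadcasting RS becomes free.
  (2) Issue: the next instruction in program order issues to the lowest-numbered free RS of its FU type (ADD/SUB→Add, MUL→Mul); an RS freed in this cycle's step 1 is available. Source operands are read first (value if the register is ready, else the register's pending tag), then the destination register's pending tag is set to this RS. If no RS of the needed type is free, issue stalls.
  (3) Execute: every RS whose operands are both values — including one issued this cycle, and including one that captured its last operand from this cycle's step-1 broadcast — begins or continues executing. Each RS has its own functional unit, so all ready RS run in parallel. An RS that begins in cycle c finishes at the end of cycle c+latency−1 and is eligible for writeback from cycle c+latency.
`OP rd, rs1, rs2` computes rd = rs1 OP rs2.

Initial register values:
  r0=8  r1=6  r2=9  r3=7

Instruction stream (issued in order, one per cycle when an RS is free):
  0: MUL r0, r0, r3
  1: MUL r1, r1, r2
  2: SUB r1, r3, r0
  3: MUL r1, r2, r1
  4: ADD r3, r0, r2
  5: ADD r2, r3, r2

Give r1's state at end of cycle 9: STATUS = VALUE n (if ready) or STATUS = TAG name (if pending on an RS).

STATUS = TAG Mul1

  c1: issue MUL r0<-Mul1  regs: r0:Mul1,r1:6,r2:9,r3:7
  c2: issue MUL r1<-Mul2  regs: r0:Mul1,r1:Mul2,r2:9,r3:7
  c3: issue SUB r1<-Add1  regs: r0:Mul1,r1:Add1,r2:9,r3:7
  c4: stall  regs: r0:Mul1,r1:Add1,r2:9,r3:7
  c5: stall  regs: r0:Mul1,r1:Add1,r2:9,r3:7
  c6: CDB Mul1=56; issue MUL r1<-Mul1  regs: r0:56,r1:Mul1,r2:9,r3:7
  c7: CDB Mul2=54; issue ADD r3<-Add2  regs: r0:56,r1:Mul1,r2:9,r3:Add2
  c8: CDB Add1=-49; issue ADD r2<-Add1  regs: r0:56,r1:Mul1,r2:Add1,r3:Add2
  c9: CDB Add2=65  regs: r0:56,r1:Mul1,r2:Add1,r3:65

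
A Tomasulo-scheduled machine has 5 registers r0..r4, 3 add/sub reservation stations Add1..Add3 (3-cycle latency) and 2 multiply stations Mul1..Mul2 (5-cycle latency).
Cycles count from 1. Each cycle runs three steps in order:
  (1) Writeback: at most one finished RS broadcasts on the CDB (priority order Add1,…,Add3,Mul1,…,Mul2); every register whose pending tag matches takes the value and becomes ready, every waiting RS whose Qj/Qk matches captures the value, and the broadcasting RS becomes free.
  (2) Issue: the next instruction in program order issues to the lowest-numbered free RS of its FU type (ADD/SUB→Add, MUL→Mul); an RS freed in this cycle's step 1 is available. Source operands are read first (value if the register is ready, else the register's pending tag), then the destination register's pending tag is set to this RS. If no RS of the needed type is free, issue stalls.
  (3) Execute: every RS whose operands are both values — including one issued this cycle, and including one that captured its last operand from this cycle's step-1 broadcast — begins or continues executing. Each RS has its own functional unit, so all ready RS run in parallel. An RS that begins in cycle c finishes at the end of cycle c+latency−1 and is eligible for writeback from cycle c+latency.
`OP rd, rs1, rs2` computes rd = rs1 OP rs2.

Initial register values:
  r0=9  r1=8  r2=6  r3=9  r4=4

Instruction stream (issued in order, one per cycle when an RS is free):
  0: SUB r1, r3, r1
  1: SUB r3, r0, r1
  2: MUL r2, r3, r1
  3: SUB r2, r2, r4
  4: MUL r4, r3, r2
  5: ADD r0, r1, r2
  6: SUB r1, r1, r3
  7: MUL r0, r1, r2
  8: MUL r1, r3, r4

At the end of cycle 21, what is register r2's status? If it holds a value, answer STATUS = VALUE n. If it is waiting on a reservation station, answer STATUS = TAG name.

cycle 1: issue SUB r1<-Add1 // r0:9,r1:Add1,r2:6,r3:9,r4:4
cycle 2: issue SUB r3<-Add2 // r0:9,r1:Add1,r2:6,r3:Add2,r4:4
cycle 3: issue MUL r2<-Mul1 // r0:9,r1:Add1,r2:Mul1,r3:Add2,r4:4
cycle 4: CDB Add1=1; issue SUB r2<-Add1 // r0:9,r1:1,r2:Add1,r3:Add2,r4:4
cycle 5: issue MUL r4<-Mul2 // r0:9,r1:1,r2:Add1,r3:Add2,r4:Mul2
cycle 6: issue ADD r0<-Add3 // r0:Add3,r1:1,r2:Add1,r3:Add2,r4:Mul2
cycle 7: CDB Add2=8; issue SUB r1<-Add2 // r0:Add3,r1:Add2,r2:Add1,r3:8,r4:Mul2
cycle 8: stall // r0:Add3,r1:Add2,r2:Add1,r3:8,r4:Mul2
cycle 9: stall // r0:Add3,r1:Add2,r2:Add1,r3:8,r4:Mul2
cycle 10: CDB Add2=-7; stall // r0:Add3,r1:-7,r2:Add1,r3:8,r4:Mul2
cycle 11: stall // r0:Add3,r1:-7,r2:Add1,r3:8,r4:Mul2
cycle 12: CDB Mul1=8; issue MUL r0<-Mul1 // r0:Mul1,r1:-7,r2:Add1,r3:8,r4:Mul2
cycle 13: stall // r0:Mul1,r1:-7,r2:Add1,r3:8,r4:Mul2
cycle 14: stall // r0:Mul1,r1:-7,r2:Add1,r3:8,r4:Mul2
cycle 15: CDB Add1=4; stall // r0:Mul1,r1:-7,r2:4,r3:8,r4:Mul2
cycle 16: stall // r0:Mul1,r1:-7,r2:4,r3:8,r4:Mul2
cycle 17: stall // r0:Mul1,r1:-7,r2:4,r3:8,r4:Mul2
cycle 18: CDB Add3=5; stall // r0:Mul1,r1:-7,r2:4,r3:8,r4:Mul2
cycle 19: stall // r0:Mul1,r1:-7,r2:4,r3:8,r4:Mul2
cycle 20: CDB Mul1=-28; issue MUL r1<-Mul1 // r0:-28,r1:Mul1,r2:4,r3:8,r4:Mul2
cycle 21: CDB Mul2=32 // r0:-28,r1:Mul1,r2:4,r3:8,r4:32

STATUS = VALUE 4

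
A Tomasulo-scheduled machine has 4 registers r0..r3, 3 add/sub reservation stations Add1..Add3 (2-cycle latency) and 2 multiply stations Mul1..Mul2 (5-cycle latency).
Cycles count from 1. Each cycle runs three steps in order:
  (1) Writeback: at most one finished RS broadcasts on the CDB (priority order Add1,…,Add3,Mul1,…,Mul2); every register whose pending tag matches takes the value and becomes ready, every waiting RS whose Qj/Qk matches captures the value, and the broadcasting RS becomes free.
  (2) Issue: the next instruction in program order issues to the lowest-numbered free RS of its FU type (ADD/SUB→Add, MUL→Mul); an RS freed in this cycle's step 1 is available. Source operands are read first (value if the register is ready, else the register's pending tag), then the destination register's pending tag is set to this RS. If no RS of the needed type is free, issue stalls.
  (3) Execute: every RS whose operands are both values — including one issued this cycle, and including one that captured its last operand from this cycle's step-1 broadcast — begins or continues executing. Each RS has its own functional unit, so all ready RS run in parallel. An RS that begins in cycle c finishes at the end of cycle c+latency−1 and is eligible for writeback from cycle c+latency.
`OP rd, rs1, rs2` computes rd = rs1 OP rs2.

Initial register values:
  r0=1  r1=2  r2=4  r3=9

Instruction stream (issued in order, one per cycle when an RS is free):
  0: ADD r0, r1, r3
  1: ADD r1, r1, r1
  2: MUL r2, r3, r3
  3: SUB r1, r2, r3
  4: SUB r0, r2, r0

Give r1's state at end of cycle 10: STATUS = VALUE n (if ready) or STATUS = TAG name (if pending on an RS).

  c1: issue ADD r0<-Add1  regs: r0:Add1,r1:2,r2:4,r3:9
  c2: issue ADD r1<-Add2  regs: r0:Add1,r1:Add2,r2:4,r3:9
  c3: CDB Add1=11; issue MUL r2<-Mul1  regs: r0:11,r1:Add2,r2:Mul1,r3:9
  c4: CDB Add2=4; issue SUB r1<-Add1  regs: r0:11,r1:Add1,r2:Mul1,r3:9
  c5: issue SUB r0<-Add2  regs: r0:Add2,r1:Add1,r2:Mul1,r3:9
  c6: -  regs: r0:Add2,r1:Add1,r2:Mul1,r3:9
  c7: -  regs: r0:Add2,r1:Add1,r2:Mul1,r3:9
  c8: CDB Mul1=81  regs: r0:Add2,r1:Add1,r2:81,r3:9
  c9: -  regs: r0:Add2,r1:Add1,r2:81,r3:9
  c10: CDB Add1=72  regs: r0:Add2,r1:72,r2:81,r3:9

STATUS = VALUE 72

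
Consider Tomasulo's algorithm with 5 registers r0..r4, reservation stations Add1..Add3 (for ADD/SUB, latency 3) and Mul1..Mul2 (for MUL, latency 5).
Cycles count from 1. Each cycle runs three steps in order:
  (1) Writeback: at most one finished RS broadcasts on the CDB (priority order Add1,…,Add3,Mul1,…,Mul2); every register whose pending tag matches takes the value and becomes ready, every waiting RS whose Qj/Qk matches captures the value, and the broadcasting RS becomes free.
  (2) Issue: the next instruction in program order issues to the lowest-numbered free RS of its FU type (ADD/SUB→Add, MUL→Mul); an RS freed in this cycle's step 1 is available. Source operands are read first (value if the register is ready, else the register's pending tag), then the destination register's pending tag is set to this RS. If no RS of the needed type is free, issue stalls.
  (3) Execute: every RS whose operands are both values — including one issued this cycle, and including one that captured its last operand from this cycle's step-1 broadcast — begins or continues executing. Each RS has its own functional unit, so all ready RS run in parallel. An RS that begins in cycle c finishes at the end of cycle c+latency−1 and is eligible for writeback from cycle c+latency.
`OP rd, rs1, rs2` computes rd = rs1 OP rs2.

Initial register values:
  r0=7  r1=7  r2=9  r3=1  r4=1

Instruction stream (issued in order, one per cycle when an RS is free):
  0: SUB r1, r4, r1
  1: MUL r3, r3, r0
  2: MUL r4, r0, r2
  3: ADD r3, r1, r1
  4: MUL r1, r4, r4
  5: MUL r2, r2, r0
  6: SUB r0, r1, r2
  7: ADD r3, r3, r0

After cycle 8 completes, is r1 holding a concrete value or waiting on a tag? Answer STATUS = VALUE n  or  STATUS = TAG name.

cycle 1: issue SUB r1<-Add1 // r0:7,r1:Add1,r2:9,r3:1,r4:1
cycle 2: issue MUL r3<-Mul1 // r0:7,r1:Add1,r2:9,r3:Mul1,r4:1
cycle 3: issue MUL r4<-Mul2 // r0:7,r1:Add1,r2:9,r3:Mul1,r4:Mul2
cycle 4: CDB Add1=-6; issue ADD r3<-Add1 // r0:7,r1:-6,r2:9,r3:Add1,r4:Mul2
cycle 5: stall // r0:7,r1:-6,r2:9,r3:Add1,r4:Mul2
cycle 6: stall // r0:7,r1:-6,r2:9,r3:Add1,r4:Mul2
cycle 7: CDB Add1=-12; stall // r0:7,r1:-6,r2:9,r3:-12,r4:Mul2
cycle 8: CDB Mul1=7; issue MUL r1<-Mul1 // r0:7,r1:Mul1,r2:9,r3:-12,r4:Mul2

STATUS = TAG Mul1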